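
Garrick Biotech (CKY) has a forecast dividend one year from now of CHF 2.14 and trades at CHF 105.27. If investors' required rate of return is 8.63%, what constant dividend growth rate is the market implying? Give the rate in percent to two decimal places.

From P₀ = D₁/(r − g), the implied growth is g = r − D₁/P₀.
g = 0.0863 − 2.14/105.27 = 0.0863 − 0.02033 = 0.06597

6.60%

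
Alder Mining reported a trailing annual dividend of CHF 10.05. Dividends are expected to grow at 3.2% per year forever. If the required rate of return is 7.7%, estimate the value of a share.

Gordon growth model: P₀ = D₁/(r − g). D₁ = 10.05 × (1 + 0.032) = 10.3716.
P₀ = 10.3716 / (0.077 − 0.032) = 10.3716 / 0.045 = 230.4800

CHF 230.48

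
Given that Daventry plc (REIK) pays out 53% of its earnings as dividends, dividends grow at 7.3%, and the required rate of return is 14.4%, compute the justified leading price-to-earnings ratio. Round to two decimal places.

Justified leading P/E = b/(r−g) = 0.53/(0.144−0.073) = 7.4648

7.46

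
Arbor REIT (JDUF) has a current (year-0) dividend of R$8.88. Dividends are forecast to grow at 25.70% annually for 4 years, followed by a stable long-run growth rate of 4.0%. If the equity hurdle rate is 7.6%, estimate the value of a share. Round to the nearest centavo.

R$530.98

Two-stage DDM. Project D₁…D_4 at 0.257, terminal growth 0.04, discount at r = 0.076.
D_1 = 11.1622
D_2 = 14.0308
D_3 = 17.6368
D_4 = 22.1694
Terminal value at t=4: TV = D_5/(r−g) = 23.0562/(0.076−0.04) = 640.4495
P₀ = 11.1622/(1+0.076)^1 + 14.0308/(1+0.076)^2 + 17.6368/(1+0.076)^3 + 22.1694/(1+0.076)^4 + 640.4495/(1+0.076)^4 = 530.9774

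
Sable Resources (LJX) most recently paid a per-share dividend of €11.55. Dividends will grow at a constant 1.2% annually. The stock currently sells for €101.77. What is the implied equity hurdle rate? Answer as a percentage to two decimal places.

12.69%

Rearranging the constant-growth DDM: r = D₁/P₀ + g.
D₁ = 11.55 × (1 + 0.012) = 11.6886.
r = 11.6886 / 101.77 + 0.012 = 0.11485 + 0.012 = 0.12685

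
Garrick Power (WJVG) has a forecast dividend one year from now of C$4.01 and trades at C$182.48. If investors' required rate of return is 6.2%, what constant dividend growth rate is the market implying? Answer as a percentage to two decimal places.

4.00%

From P₀ = D₁/(r − g), the implied growth is g = r − D₁/P₀.
g = 0.062 − 4.01/182.48 = 0.062 − 0.02198 = 0.04002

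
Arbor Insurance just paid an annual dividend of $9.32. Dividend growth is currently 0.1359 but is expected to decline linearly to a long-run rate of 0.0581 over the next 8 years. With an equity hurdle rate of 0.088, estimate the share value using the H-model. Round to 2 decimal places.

H-model: P₀ = D₀[(1+g_L) + H(g_S−g_L)]/(r−g_L), with H = 8/2 = 4.
P₀ = 9.32 × [(1+0.0581) + 4×(0.1359−0.0581)] / (0.088−0.0581)
   = 9.32 × 1.3693 / 0.0299 = 426.8186

$426.82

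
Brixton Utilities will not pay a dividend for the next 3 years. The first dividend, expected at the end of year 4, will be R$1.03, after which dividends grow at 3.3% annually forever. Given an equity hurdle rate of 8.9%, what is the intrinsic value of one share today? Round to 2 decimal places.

Deferred-dividend DDM. At t=3 the remaining stream is a growing perpetuity with first payment D_4 = 1.03.
V_3 = D_4/(r−g) = 1.03/(0.089−0.033) = 18.3929
P₀ = V_3/(1+r)^3 = 18.3929/(1+0.089)^3 = 14.2418

R$14.24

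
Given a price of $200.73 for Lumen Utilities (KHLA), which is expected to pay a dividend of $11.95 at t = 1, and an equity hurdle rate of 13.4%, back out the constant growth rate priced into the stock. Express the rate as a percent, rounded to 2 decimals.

From P₀ = D₁/(r − g), the implied growth is g = r − D₁/P₀.
g = 0.134 − 11.95/200.73 = 0.134 − 0.05953 = 0.07447

7.45%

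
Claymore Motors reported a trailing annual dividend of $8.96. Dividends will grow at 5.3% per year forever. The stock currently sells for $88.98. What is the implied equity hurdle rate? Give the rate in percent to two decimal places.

Rearranging the constant-growth DDM: r = D₁/P₀ + g.
D₁ = 8.96 × (1 + 0.053) = 9.4349.
r = 9.4349 / 88.98 + 0.053 = 0.10603 + 0.053 = 0.15903

15.90%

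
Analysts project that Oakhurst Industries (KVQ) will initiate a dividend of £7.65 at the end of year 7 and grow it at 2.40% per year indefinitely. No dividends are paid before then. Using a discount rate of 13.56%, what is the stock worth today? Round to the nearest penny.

£31.96

Deferred-dividend DDM. At t=6 the remaining stream is a growing perpetuity with first payment D_7 = 7.65.
V_6 = D_7/(r−g) = 7.65/(0.1356−0.024) = 68.5484
P₀ = V_6/(1+r)^6 = 68.5484/(1+0.1356)^6 = 31.9628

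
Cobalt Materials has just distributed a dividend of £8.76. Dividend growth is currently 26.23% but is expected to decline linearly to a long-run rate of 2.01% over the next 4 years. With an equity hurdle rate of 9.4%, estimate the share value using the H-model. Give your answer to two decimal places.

£178.34

H-model: P₀ = D₀[(1+g_L) + H(g_S−g_L)]/(r−g_L), with H = 4/2 = 2.
P₀ = 8.76 × [(1+0.0201) + 2×(0.2623−0.0201)] / (0.094−0.0201)
   = 8.76 × 1.5045 / 0.0739 = 178.3413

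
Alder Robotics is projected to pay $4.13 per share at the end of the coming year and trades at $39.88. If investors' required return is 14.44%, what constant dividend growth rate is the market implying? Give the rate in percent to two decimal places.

From P₀ = D₁/(r − g), the implied growth is g = r − D₁/P₀.
g = 0.1444 − 4.13/39.88 = 0.1444 − 0.10356 = 0.04084

4.08%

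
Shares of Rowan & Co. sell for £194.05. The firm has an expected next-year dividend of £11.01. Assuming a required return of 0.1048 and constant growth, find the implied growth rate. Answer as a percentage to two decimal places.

From P₀ = D₁/(r − g), the implied growth is g = r − D₁/P₀.
g = 0.1048 − 11.01/194.05 = 0.1048 − 0.05674 = 0.04806

4.81%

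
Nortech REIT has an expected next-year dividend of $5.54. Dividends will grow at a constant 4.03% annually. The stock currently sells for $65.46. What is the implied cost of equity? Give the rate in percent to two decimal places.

12.49%

Rearranging the constant-growth DDM: r = D₁/P₀ + g.
r = 5.5400 / 65.46 + 0.0403 = 0.08463 + 0.0403 = 0.12493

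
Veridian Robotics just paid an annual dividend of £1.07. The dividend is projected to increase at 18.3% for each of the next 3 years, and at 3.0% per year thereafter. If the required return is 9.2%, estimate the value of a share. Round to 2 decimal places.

£26.38

Two-stage DDM. Project D₁…D_3 at 0.183, terminal growth 0.03, discount at r = 0.092.
D_1 = 1.2658
D_2 = 1.4975
D_3 = 1.7715
Terminal value at t=3: TV = D_4/(r−g) = 1.8246/(0.092−0.03) = 29.4295
P₀ = 1.2658/(1+0.092)^1 + 1.4975/(1+0.092)^2 + 1.7715/(1+0.092)^3 + 29.4295/(1+0.092)^3 = 26.3757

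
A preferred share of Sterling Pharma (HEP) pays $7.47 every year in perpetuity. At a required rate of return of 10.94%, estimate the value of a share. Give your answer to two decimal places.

Zero-growth DDM (perpetuity): P₀ = D/r = 7.47 / 0.1094 = 68.2815

$68.28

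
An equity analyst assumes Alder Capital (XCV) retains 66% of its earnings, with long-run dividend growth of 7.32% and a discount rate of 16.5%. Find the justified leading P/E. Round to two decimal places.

Payout ratio b = 1 − 0.66 = 0.34.
Justified leading P/E = b/(r−g) = 0.34/(0.165−0.0732) = 3.7037

3.70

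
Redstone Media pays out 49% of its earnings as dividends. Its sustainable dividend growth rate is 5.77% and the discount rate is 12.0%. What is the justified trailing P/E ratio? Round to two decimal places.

8.32

Justified trailing P/E = b(1+g)/(r−g) = 0.49×(1+0.0577)/(0.12−0.0577) = 8.3190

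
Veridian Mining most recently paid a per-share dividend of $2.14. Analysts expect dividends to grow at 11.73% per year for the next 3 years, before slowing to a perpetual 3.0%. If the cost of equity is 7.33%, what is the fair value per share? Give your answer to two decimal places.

Two-stage DDM. Project D₁…D_3 at 0.1173, terminal growth 0.03, discount at r = 0.0733.
D_1 = 2.3910
D_2 = 2.6715
D_3 = 2.9849
Terminal value at t=3: TV = D_4/(r−g) = 3.0744/(0.0733−0.03) = 71.0023
P₀ = 2.3910/(1+0.0733)^1 + 2.6715/(1+0.0733)^2 + 2.9849/(1+0.0733)^3 + 71.0023/(1+0.0733)^3 = 64.3870

$64.39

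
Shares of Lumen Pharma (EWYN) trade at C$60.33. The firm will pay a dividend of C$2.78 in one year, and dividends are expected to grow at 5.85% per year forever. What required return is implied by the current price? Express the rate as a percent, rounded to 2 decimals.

Rearranging the constant-growth DDM: r = D₁/P₀ + g.
r = 2.7800 / 60.33 + 0.0585 = 0.04608 + 0.0585 = 0.10458

10.46%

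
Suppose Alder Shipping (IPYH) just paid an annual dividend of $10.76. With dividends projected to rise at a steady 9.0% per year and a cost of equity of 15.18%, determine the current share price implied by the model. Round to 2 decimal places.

Gordon growth model: P₀ = D₁/(r − g). D₁ = 10.76 × (1 + 0.09) = 11.7284.
P₀ = 11.7284 / (0.1518 − 0.09) = 11.7284 / 0.0618 = 189.7799

$189.78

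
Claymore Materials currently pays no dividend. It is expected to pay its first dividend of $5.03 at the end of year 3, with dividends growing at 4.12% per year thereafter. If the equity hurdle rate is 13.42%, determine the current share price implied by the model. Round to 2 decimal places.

$42.04

Deferred-dividend DDM. At t=2 the remaining stream is a growing perpetuity with first payment D_3 = 5.03.
V_2 = D_3/(r−g) = 5.03/(0.1342−0.0412) = 54.0860
P₀ = V_2/(1+r)^2 = 54.0860/(1+0.1342)^2 = 42.0442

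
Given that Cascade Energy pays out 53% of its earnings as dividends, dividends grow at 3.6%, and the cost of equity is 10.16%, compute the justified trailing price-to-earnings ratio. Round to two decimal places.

Justified trailing P/E = b(1+g)/(r−g) = 0.53×(1+0.036)/(0.1016−0.036) = 8.3701

8.37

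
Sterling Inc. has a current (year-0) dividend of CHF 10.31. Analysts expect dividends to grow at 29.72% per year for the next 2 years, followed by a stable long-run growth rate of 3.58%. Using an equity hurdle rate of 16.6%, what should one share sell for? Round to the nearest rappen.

Two-stage DDM. Project D₁…D_2 at 0.2972, terminal growth 0.0358, discount at r = 0.166.
D_1 = 13.3741
D_2 = 17.3489
Terminal value at t=2: TV = D_3/(r−g) = 17.9700/(0.166−0.0358) = 138.0186
P₀ = 13.3741/(1+0.166)^1 + 17.3489/(1+0.166)^2 + 138.0186/(1+0.166)^2 = 125.7482

CHF 125.75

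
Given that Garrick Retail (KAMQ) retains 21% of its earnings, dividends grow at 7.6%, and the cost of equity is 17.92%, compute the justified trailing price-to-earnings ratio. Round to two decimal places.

8.24

Payout ratio b = 1 − 0.21 = 0.79.
Justified trailing P/E = b(1+g)/(r−g) = 0.79×(1+0.076)/(0.1792−0.076) = 8.2368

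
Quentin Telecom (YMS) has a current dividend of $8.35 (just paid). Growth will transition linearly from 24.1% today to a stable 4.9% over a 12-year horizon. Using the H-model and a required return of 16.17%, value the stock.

H-model: P₀ = D₀[(1+g_L) + H(g_S−g_L)]/(r−g_L), with H = 12/2 = 6.
P₀ = 8.35 × [(1+0.049) + 6×(0.241−0.049)] / (0.1617−0.049)
   = 8.35 × 2.2010 / 0.1127 = 163.0732

$163.07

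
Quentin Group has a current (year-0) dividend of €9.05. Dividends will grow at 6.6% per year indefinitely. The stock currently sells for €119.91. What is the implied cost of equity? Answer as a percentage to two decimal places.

14.65%

Rearranging the constant-growth DDM: r = D₁/P₀ + g.
D₁ = 9.05 × (1 + 0.066) = 9.6473.
r = 9.6473 / 119.91 + 0.066 = 0.08045 + 0.066 = 0.14645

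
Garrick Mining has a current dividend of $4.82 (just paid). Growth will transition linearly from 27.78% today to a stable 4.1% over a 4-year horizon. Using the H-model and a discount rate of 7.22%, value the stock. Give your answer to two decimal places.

H-model: P₀ = D₀[(1+g_L) + H(g_S−g_L)]/(r−g_L), with H = 4/2 = 2.
P₀ = 4.82 × [(1+0.041) + 2×(0.2778−0.041)] / (0.0722−0.041)
   = 4.82 × 1.5146 / 0.0312 = 233.9863

$233.99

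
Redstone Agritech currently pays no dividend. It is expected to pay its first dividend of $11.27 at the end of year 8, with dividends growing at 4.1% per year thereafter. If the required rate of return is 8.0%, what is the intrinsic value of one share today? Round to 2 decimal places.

$168.61

Deferred-dividend DDM. At t=7 the remaining stream is a growing perpetuity with first payment D_8 = 11.27.
V_7 = D_8/(r−g) = 11.27/(0.08−0.041) = 288.9744
P₀ = V_7/(1+r)^7 = 288.9744/(1+0.08)^7 = 168.6138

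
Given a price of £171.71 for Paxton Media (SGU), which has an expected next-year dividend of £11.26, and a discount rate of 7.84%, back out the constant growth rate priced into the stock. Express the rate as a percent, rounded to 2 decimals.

From P₀ = D₁/(r − g), the implied growth is g = r − D₁/P₀.
g = 0.0784 − 11.26/171.71 = 0.0784 − 0.06558 = 0.01282

1.28%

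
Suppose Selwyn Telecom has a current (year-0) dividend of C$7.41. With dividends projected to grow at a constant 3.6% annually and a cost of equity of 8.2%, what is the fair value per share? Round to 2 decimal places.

C$166.89

Gordon growth model: P₀ = D₁/(r − g). D₁ = 7.41 × (1 + 0.036) = 7.6768.
P₀ = 7.6768 / (0.082 − 0.036) = 7.6768 / 0.046 = 166.8861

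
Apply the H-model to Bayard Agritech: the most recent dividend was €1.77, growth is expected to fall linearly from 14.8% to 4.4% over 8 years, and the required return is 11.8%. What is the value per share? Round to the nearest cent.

€34.92

H-model: P₀ = D₀[(1+g_L) + H(g_S−g_L)]/(r−g_L), with H = 8/2 = 4.
P₀ = 1.77 × [(1+0.044) + 4×(0.148−0.044)] / (0.118−0.044)
   = 1.77 × 1.4600 / 0.074 = 34.9216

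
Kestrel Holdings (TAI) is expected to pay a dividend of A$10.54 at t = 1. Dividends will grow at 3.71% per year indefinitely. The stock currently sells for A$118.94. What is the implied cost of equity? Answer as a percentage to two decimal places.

12.57%

Rearranging the constant-growth DDM: r = D₁/P₀ + g.
r = 10.5400 / 118.94 + 0.0371 = 0.08862 + 0.0371 = 0.12572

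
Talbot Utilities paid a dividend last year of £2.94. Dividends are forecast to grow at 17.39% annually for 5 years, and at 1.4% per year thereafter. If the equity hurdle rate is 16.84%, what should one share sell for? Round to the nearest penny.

Two-stage DDM. Project D₁…D_5 at 0.1739, terminal growth 0.014, discount at r = 0.1684.
D_1 = 3.4513
D_2 = 4.0514
D_3 = 4.7560
D_4 = 5.5831
D_5 = 6.5539
Terminal value at t=5: TV = D_6/(r−g) = 6.6457/(0.1684−0.014) = 43.0421
P₀ = 3.4513/(1+0.1684)^1 + 4.0514/(1+0.1684)^2 + 4.7560/(1+0.1684)^3 + 5.5831/(1+0.1684)^4 + 6.5539/(1+0.1684)^5 + 43.0421/(1+0.1684)^5 = 34.6757

£34.68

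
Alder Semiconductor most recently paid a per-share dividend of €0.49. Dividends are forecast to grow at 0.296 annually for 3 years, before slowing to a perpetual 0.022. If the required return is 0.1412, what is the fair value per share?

€8.06

Two-stage DDM. Project D₁…D_3 at 0.296, terminal growth 0.022, discount at r = 0.1412.
D_1 = 0.6350
D_2 = 0.8230
D_3 = 1.0666
Terminal value at t=3: TV = D_4/(r−g) = 1.0901/(0.1412−0.022) = 9.1450
P₀ = 0.6350/(1+0.1412)^1 + 0.8230/(1+0.1412)^2 + 1.0666/(1+0.1412)^3 + 9.1450/(1+0.1412)^3 = 8.0593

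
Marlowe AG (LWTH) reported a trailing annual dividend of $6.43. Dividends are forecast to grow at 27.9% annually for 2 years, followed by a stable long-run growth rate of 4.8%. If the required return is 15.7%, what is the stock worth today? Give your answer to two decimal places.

Two-stage DDM. Project D₁…D_2 at 0.279, terminal growth 0.048, discount at r = 0.157.
D_1 = 8.2240
D_2 = 10.5185
Terminal value at t=2: TV = D_3/(r−g) = 11.0233/(0.157−0.048) = 101.1316
P₀ = 8.2240/(1+0.157)^1 + 10.5185/(1+0.157)^2 + 101.1316/(1+0.157)^2 = 90.5130

$90.51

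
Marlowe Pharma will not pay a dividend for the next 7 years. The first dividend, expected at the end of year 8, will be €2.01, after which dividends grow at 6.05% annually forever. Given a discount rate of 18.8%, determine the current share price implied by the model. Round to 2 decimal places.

Deferred-dividend DDM. At t=7 the remaining stream is a growing perpetuity with first payment D_8 = 2.01.
V_7 = D_8/(r−g) = 2.01/(0.188−0.0605) = 15.7647
P₀ = V_7/(1+r)^7 = 15.7647/(1+0.188)^7 = 4.7203

€4.72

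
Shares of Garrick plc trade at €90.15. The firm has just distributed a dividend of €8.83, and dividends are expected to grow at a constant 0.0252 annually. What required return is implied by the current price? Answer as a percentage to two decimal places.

12.56%

Rearranging the constant-growth DDM: r = D₁/P₀ + g.
D₁ = 8.83 × (1 + 0.0252) = 9.0525.
r = 9.0525 / 90.15 + 0.0252 = 0.10042 + 0.0252 = 0.12562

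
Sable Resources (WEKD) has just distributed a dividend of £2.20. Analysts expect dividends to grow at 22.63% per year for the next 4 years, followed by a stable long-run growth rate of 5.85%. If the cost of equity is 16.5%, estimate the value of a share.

£36.86

Two-stage DDM. Project D₁…D_4 at 0.2263, terminal growth 0.0585, discount at r = 0.165.
D_1 = 2.6979
D_2 = 3.3084
D_3 = 4.0571
D_4 = 4.9752
Terminal value at t=4: TV = D_5/(r−g) = 5.2662/(0.165−0.0585) = 49.4482
P₀ = 2.6979/(1+0.165)^1 + 3.3084/(1+0.165)^2 + 4.0571/(1+0.165)^3 + 4.9752/(1+0.165)^4 + 49.4482/(1+0.165)^4 = 36.8641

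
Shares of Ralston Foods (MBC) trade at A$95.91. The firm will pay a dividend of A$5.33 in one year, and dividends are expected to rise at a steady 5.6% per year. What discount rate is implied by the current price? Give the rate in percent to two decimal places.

11.16%

Rearranging the constant-growth DDM: r = D₁/P₀ + g.
r = 5.3300 / 95.91 + 0.056 = 0.05557 + 0.056 = 0.11157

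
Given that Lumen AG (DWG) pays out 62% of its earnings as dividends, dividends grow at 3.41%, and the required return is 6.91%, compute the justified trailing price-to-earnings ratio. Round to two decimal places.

18.32

Justified trailing P/E = b(1+g)/(r−g) = 0.62×(1+0.0341)/(0.0691−0.0341) = 18.3183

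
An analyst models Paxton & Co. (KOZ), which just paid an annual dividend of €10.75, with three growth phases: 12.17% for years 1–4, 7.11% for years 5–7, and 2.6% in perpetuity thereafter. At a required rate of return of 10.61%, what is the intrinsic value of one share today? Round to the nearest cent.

Three-stage DDM. Project D₁…D_7; terminal Gordon value at t=7 with g = 0.026; discount at r = 0.1061.
D_1 = 12.0583
D_2 = 13.5258
D_3 = 15.1719
D_4 = 17.0183
D_5 = 18.2283
D_6 = 19.5243
D_7 = 20.9125
TV_7 = 21.4562/(0.1061−0.026) = 267.8676
P₀ = Σ Dₜ/(1+r)ᵗ + TV_7/(1+r)^7 = 208.7715

€208.77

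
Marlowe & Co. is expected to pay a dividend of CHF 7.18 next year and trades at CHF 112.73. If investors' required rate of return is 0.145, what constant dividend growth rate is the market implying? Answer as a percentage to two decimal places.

8.13%

From P₀ = D₁/(r − g), the implied growth is g = r − D₁/P₀.
g = 0.145 − 7.18/112.73 = 0.145 − 0.06369 = 0.08131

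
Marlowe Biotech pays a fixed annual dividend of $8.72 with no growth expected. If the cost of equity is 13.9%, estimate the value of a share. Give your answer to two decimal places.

$62.73

Zero-growth DDM (perpetuity): P₀ = D/r = 8.72 / 0.139 = 62.7338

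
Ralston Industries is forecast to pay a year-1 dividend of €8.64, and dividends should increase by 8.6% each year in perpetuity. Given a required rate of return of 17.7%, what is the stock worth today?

Gordon growth model: P₀ = D₁/(r − g), with D₁ = 8.64 given directly.
P₀ = 8.6400 / (0.177 − 0.086) = 8.6400 / 0.091 = 94.9451

€94.95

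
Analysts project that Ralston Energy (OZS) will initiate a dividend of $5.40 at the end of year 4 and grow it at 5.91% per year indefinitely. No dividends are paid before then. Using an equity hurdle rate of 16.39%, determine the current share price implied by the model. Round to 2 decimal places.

Deferred-dividend DDM. At t=3 the remaining stream is a growing perpetuity with first payment D_4 = 5.40.
V_3 = D_4/(r−g) = 5.40/(0.1639−0.0591) = 51.5267
P₀ = V_3/(1+r)^3 = 51.5267/(1+0.1639)^3 = 32.6803

$32.68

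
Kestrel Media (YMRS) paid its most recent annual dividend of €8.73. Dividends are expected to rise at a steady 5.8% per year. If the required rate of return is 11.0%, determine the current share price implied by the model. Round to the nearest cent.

Gordon growth model: P₀ = D₁/(r − g). D₁ = 8.73 × (1 + 0.058) = 9.2363.
P₀ = 9.2363 / (0.11 − 0.058) = 9.2363 / 0.052 = 177.6219

€177.62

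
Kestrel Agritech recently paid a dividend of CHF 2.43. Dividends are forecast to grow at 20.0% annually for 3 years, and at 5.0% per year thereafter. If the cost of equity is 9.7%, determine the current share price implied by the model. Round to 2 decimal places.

CHF 79.81

Two-stage DDM. Project D₁…D_3 at 0.2, terminal growth 0.05, discount at r = 0.097.
D_1 = 2.9160
D_2 = 3.4992
D_3 = 4.1990
Terminal value at t=3: TV = D_4/(r−g) = 4.4090/(0.097−0.05) = 93.8083
P₀ = 2.9160/(1+0.097)^1 + 3.4992/(1+0.097)^2 + 4.1990/(1+0.097)^3 + 93.8083/(1+0.097)^3 = 79.8061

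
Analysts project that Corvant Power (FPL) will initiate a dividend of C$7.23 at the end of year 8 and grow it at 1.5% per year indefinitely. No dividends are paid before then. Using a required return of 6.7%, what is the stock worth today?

C$88.30

Deferred-dividend DDM. At t=7 the remaining stream is a growing perpetuity with first payment D_8 = 7.23.
V_7 = D_8/(r−g) = 7.23/(0.067−0.015) = 139.0385
P₀ = V_7/(1+r)^7 = 139.0385/(1+0.067)^7 = 88.3047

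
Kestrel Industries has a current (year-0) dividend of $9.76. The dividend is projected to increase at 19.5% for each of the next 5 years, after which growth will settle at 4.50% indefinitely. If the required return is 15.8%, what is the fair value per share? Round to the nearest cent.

Two-stage DDM. Project D₁…D_5 at 0.195, terminal growth 0.045, discount at r = 0.158.
D_1 = 11.6632
D_2 = 13.9375
D_3 = 16.6553
D_4 = 19.9031
D_5 = 23.7842
Terminal value at t=5: TV = D_6/(r−g) = 24.8545/(0.158−0.045) = 219.9516
P₀ = 11.6632/(1+0.158)^1 + 13.9375/(1+0.158)^2 + 16.6553/(1+0.158)^3 + 19.9031/(1+0.158)^4 + 23.7842/(1+0.158)^5 + 219.9516/(1+0.158)^5 = 159.3111

$159.31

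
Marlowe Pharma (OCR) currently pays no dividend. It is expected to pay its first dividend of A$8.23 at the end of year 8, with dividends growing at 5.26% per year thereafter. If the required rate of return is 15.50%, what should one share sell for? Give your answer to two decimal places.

A$29.31

Deferred-dividend DDM. At t=7 the remaining stream is a growing perpetuity with first payment D_8 = 8.23.
V_7 = D_8/(r−g) = 8.23/(0.155−0.0526) = 80.3711
P₀ = V_7/(1+r)^7 = 80.3711/(1+0.155)^7 = 29.3107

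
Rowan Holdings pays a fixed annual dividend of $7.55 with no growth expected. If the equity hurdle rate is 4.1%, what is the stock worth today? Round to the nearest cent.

Zero-growth DDM (perpetuity): P₀ = D/r = 7.55 / 0.041 = 184.1463

$184.15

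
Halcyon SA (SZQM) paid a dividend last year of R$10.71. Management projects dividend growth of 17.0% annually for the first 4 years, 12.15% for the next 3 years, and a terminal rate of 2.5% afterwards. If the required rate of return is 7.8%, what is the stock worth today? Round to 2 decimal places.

Three-stage DDM. Project D₁…D_7; terminal Gordon value at t=7 with g = 0.025; discount at r = 0.078.
D_1 = 12.5307
D_2 = 14.6609
D_3 = 17.1533
D_4 = 20.0693
D_5 = 22.5078
D_6 = 25.2424
D_7 = 28.3094
TV_7 = 29.0171/(0.078−0.025) = 547.4932
P₀ = Σ Dₜ/(1+r)ᵗ + TV_7/(1+r)^7 = 424.7031

R$424.70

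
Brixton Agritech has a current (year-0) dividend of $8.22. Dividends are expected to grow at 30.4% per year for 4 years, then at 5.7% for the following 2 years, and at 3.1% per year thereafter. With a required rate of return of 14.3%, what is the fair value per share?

Three-stage DDM. Project D₁…D_6; terminal Gordon value at t=6 with g = 0.031; discount at r = 0.143.
D_1 = 10.7189
D_2 = 13.9774
D_3 = 18.2266
D_4 = 23.7674
D_5 = 25.1222
D_6 = 26.5541
TV_6 = 27.3773/(0.143−0.031) = 244.4403
P₀ = Σ Dₜ/(1+r)ᵗ + TV_6/(1+r)^6 = 180.6147

$180.61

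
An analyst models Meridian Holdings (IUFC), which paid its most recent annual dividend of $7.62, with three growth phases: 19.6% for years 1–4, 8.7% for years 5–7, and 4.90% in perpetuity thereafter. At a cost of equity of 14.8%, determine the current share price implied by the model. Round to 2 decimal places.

$138.72

Three-stage DDM. Project D₁…D_7; terminal Gordon value at t=7 with g = 0.049; discount at r = 0.148.
D_1 = 9.1135
D_2 = 10.8998
D_3 = 13.0361
D_4 = 15.5912
D_5 = 16.9476
D_6 = 18.4221
D_7 = 20.0248
TV_7 = 21.0060/(0.148−0.049) = 212.1820
P₀ = Σ Dₜ/(1+r)ᵗ + TV_7/(1+r)^7 = 138.7150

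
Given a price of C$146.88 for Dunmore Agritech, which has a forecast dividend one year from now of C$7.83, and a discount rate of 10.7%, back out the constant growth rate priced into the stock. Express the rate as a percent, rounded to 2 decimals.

5.37%

From P₀ = D₁/(r − g), the implied growth is g = r − D₁/P₀.
g = 0.107 − 7.83/146.88 = 0.107 − 0.05331 = 0.05369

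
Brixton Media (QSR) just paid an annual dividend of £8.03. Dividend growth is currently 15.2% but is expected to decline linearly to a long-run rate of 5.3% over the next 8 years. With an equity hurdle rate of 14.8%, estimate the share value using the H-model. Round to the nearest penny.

H-model: P₀ = D₀[(1+g_L) + H(g_S−g_L)]/(r−g_L), with H = 8/2 = 4.
P₀ = 8.03 × [(1+0.053) + 4×(0.152−0.053)] / (0.148−0.053)
   = 8.03 × 1.4490 / 0.095 = 122.4786

£122.48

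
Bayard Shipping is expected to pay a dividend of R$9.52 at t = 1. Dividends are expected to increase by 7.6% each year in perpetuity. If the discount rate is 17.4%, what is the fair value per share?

R$97.14

Gordon growth model: P₀ = D₁/(r − g), with D₁ = 9.52 given directly.
P₀ = 9.5200 / (0.174 − 0.076) = 9.5200 / 0.098 = 97.1429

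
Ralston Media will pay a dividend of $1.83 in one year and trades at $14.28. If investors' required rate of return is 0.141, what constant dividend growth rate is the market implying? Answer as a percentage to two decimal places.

From P₀ = D₁/(r − g), the implied growth is g = r − D₁/P₀.
g = 0.141 − 1.83/14.28 = 0.141 − 0.12815 = 0.01285

1.28%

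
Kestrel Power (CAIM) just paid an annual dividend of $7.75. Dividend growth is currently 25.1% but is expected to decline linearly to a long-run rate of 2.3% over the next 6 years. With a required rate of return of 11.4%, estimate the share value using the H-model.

$145.38

H-model: P₀ = D₀[(1+g_L) + H(g_S−g_L)]/(r−g_L), with H = 6/2 = 3.
P₀ = 7.75 × [(1+0.023) + 3×(0.251−0.023)] / (0.114−0.023)
   = 7.75 × 1.7070 / 0.091 = 145.3764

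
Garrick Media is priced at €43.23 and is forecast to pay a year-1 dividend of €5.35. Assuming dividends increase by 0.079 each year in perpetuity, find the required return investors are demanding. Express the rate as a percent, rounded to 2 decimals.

Rearranging the constant-growth DDM: r = D₁/P₀ + g.
r = 5.3500 / 43.23 + 0.079 = 0.12376 + 0.079 = 0.20276

20.28%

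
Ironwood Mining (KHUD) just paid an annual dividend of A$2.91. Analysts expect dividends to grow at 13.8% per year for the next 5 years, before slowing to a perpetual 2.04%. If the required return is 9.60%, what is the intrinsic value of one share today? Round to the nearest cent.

Two-stage DDM. Project D₁…D_5 at 0.138, terminal growth 0.0204, discount at r = 0.096.
D_1 = 3.3116
D_2 = 3.7686
D_3 = 4.2886
D_4 = 4.8805
D_5 = 5.5540
Terminal value at t=5: TV = D_6/(r−g) = 5.6673/(0.096−0.0204) = 74.9640
P₀ = 3.3116/(1+0.096)^1 + 3.7686/(1+0.096)^2 + 4.2886/(1+0.096)^3 + 4.8805/(1+0.096)^4 + 5.5540/(1+0.096)^5 + 74.9640/(1+0.096)^5 = 63.7131

A$63.71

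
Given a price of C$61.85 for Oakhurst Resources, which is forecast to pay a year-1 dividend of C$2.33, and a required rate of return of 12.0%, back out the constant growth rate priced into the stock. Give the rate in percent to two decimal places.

8.23%

From P₀ = D₁/(r − g), the implied growth is g = r − D₁/P₀.
g = 0.12 − 2.33/61.85 = 0.12 − 0.03767 = 0.08233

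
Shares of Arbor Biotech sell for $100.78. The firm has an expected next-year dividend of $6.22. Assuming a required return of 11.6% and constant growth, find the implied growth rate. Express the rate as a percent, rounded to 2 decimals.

From P₀ = D₁/(r − g), the implied growth is g = r − D₁/P₀.
g = 0.116 − 6.22/100.78 = 0.116 − 0.06172 = 0.05428

5.43%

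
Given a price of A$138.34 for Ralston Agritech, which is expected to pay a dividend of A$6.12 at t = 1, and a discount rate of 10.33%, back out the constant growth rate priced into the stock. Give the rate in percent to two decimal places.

From P₀ = D₁/(r − g), the implied growth is g = r − D₁/P₀.
g = 0.1033 − 6.12/138.34 = 0.1033 − 0.04424 = 0.05906

5.91%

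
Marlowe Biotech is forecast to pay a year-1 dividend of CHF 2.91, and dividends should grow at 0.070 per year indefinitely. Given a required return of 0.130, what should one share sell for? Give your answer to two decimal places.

Gordon growth model: P₀ = D₁/(r − g), with D₁ = 2.91 given directly.
P₀ = 2.9100 / (0.13 − 0.07) = 2.9100 / 0.06 = 48.5000

CHF 48.50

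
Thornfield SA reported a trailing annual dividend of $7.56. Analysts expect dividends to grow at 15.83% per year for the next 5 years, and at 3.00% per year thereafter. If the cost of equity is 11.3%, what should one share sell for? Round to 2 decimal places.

Two-stage DDM. Project D₁…D_5 at 0.1583, terminal growth 0.03, discount at r = 0.113.
D_1 = 8.7567
D_2 = 10.1429
D_3 = 11.7486
D_4 = 13.6084
D_5 = 15.7626
Terminal value at t=5: TV = D_6/(r−g) = 16.2354/(0.113−0.03) = 195.6078
P₀ = 8.7567/(1+0.113)^1 + 10.1429/(1+0.113)^2 + 11.7486/(1+0.113)^3 + 13.6084/(1+0.113)^4 + 15.7626/(1+0.113)^5 + 195.6078/(1+0.113)^5 = 157.2014

$157.20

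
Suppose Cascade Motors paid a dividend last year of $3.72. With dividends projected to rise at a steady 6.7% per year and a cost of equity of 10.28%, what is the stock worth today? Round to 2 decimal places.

$110.87

Gordon growth model: P₀ = D₁/(r − g). D₁ = 3.72 × (1 + 0.067) = 3.9692.
P₀ = 3.9692 / (0.1028 − 0.067) = 3.9692 / 0.0358 = 110.8726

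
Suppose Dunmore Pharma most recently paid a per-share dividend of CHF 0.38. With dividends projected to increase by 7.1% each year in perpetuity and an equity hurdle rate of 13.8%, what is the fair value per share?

CHF 6.07

Gordon growth model: P₀ = D₁/(r − g). D₁ = 0.38 × (1 + 0.071) = 0.4070.
P₀ = 0.4070 / (0.138 − 0.071) = 0.4070 / 0.067 = 6.0743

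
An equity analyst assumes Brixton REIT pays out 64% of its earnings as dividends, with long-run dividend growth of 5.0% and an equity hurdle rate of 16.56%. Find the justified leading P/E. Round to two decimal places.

Justified leading P/E = b/(r−g) = 0.64/(0.1656−0.05) = 5.5363

5.54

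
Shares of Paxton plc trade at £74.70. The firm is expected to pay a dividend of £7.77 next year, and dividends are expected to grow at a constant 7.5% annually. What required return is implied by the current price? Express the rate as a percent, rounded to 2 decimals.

Rearranging the constant-growth DDM: r = D₁/P₀ + g.
r = 7.7700 / 74.70 + 0.075 = 0.10402 + 0.075 = 0.17902

17.90%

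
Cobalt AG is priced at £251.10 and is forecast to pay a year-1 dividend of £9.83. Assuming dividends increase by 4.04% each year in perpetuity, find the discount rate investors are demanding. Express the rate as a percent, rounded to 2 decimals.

Rearranging the constant-growth DDM: r = D₁/P₀ + g.
r = 9.8300 / 251.10 + 0.0404 = 0.03915 + 0.0404 = 0.07955

7.95%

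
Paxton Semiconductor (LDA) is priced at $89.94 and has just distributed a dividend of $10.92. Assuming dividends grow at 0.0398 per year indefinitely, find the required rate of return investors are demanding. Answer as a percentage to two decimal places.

Rearranging the constant-growth DDM: r = D₁/P₀ + g.
D₁ = 10.92 × (1 + 0.0398) = 11.3546.
r = 11.3546 / 89.94 + 0.0398 = 0.12625 + 0.0398 = 0.16605

16.60%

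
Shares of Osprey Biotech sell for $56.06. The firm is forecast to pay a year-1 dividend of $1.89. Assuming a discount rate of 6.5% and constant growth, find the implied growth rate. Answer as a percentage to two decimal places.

From P₀ = D₁/(r − g), the implied growth is g = r − D₁/P₀.
g = 0.065 − 1.89/56.06 = 0.065 − 0.03371 = 0.03129

3.13%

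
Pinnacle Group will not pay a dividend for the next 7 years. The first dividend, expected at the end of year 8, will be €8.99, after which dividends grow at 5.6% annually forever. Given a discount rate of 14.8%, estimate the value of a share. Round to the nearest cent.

€37.19

Deferred-dividend DDM. At t=7 the remaining stream is a growing perpetuity with first payment D_8 = 8.99.
V_7 = D_8/(r−g) = 8.99/(0.148−0.056) = 97.7174
P₀ = V_7/(1+r)^7 = 97.7174/(1+0.148)^7 = 37.1859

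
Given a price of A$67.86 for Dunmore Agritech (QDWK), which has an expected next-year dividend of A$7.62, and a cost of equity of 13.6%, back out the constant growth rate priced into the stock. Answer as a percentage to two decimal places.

2.37%

From P₀ = D₁/(r − g), the implied growth is g = r − D₁/P₀.
g = 0.136 − 7.62/67.86 = 0.136 − 0.11229 = 0.02371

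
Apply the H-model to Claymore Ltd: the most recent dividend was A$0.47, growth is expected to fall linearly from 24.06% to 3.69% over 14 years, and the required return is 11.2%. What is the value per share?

A$15.41

H-model: P₀ = D₀[(1+g_L) + H(g_S−g_L)]/(r−g_L), with H = 14/2 = 7.
P₀ = 0.47 × [(1+0.0369) + 7×(0.2406−0.0369)] / (0.112−0.0369)
   = 0.47 × 2.4628 / 0.0751 = 15.4130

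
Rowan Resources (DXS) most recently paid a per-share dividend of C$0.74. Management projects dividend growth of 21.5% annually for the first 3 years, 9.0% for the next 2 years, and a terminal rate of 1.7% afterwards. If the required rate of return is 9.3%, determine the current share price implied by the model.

C$18.31

Three-stage DDM. Project D₁…D_5; terminal Gordon value at t=5 with g = 0.017; discount at r = 0.093.
D_1 = 0.8991
D_2 = 1.0924
D_3 = 1.3273
D_4 = 1.4467
D_5 = 1.5769
TV_5 = 1.6037/(0.093−0.017) = 21.1019
P₀ = Σ Dₜ/(1+r)ᵗ + TV_5/(1+r)^5 = 18.3057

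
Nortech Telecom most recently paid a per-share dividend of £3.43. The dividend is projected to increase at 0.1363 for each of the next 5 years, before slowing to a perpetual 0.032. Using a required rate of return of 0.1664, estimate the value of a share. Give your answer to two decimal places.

Two-stage DDM. Project D₁…D_5 at 0.1363, terminal growth 0.032, discount at r = 0.1664.
D_1 = 3.8975
D_2 = 4.4287
D_3 = 5.0324
D_4 = 5.7183
D_5 = 6.4977
Terminal value at t=5: TV = D_6/(r−g) = 6.7056/(0.1664−0.032) = 49.8930
P₀ = 3.8975/(1+0.1664)^1 + 4.4287/(1+0.1664)^2 + 5.0324/(1+0.1664)^3 + 5.7183/(1+0.1664)^4 + 6.4977/(1+0.1664)^5 + 49.8930/(1+0.1664)^5 = 38.9772

£38.98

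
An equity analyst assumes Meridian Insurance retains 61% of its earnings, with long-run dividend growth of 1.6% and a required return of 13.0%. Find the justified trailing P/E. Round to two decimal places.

3.48

Payout ratio b = 1 − 0.61 = 0.39.
Justified trailing P/E = b(1+g)/(r−g) = 0.39×(1+0.016)/(0.13−0.016) = 3.4758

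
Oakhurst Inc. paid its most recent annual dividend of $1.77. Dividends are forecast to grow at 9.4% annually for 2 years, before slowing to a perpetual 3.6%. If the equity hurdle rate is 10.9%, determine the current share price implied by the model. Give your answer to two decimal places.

$27.91

Two-stage DDM. Project D₁…D_2 at 0.094, terminal growth 0.036, discount at r = 0.109.
D_1 = 1.9364
D_2 = 2.1184
Terminal value at t=2: TV = D_3/(r−g) = 2.1947/(0.109−0.036) = 30.0639
P₀ = 1.9364/(1+0.109)^1 + 2.1184/(1+0.109)^2 + 30.0639/(1+0.109)^2 = 27.9130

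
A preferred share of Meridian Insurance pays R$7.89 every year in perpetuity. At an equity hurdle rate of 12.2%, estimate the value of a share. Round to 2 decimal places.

Zero-growth DDM (perpetuity): P₀ = D/r = 7.89 / 0.122 = 64.6721

R$64.67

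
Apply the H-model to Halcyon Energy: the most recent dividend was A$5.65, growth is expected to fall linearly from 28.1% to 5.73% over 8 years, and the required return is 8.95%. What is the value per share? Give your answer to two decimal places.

A$342.53

H-model: P₀ = D₀[(1+g_L) + H(g_S−g_L)]/(r−g_L), with H = 8/2 = 4.
P₀ = 5.65 × [(1+0.0573) + 4×(0.281−0.0573)] / (0.0895−0.0573)
   = 5.65 × 1.9521 / 0.0322 = 342.5269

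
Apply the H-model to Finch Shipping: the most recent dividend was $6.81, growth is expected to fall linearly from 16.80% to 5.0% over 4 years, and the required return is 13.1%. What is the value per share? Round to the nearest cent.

H-model: P₀ = D₀[(1+g_L) + H(g_S−g_L)]/(r−g_L), with H = 4/2 = 2.
P₀ = 6.81 × [(1+0.05) + 2×(0.168−0.05)] / (0.131−0.05)
   = 6.81 × 1.2860 / 0.081 = 108.1193

$108.12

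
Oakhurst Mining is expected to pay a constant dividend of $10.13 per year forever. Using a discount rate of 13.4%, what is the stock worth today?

Zero-growth DDM (perpetuity): P₀ = D/r = 10.13 / 0.134 = 75.5970

$75.60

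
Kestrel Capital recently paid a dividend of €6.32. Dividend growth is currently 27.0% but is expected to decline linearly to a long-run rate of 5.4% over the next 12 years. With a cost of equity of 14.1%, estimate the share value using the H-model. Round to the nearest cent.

€170.71

H-model: P₀ = D₀[(1+g_L) + H(g_S−g_L)]/(r−g_L), with H = 12/2 = 6.
P₀ = 6.32 × [(1+0.054) + 6×(0.27−0.054)] / (0.141−0.054)
   = 6.32 × 2.3500 / 0.087 = 170.7126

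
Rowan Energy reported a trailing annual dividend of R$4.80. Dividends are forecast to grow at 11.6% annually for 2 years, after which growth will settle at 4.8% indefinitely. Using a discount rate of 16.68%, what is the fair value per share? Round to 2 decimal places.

R$47.72

Two-stage DDM. Project D₁…D_2 at 0.116, terminal growth 0.048, discount at r = 0.1668.
D_1 = 5.3568
D_2 = 5.9782
Terminal value at t=2: TV = D_3/(r−g) = 6.2651/(0.1668−0.048) = 52.7369
P₀ = 5.3568/(1+0.1668)^1 + 5.9782/(1+0.1668)^2 + 52.7369/(1+0.1668)^2 = 47.7188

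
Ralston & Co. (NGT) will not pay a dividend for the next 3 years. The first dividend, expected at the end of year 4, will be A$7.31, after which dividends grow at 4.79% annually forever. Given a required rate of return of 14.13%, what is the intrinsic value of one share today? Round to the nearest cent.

A$52.65

Deferred-dividend DDM. At t=3 the remaining stream is a growing perpetuity with first payment D_4 = 7.31.
V_3 = D_4/(r−g) = 7.31/(0.1413−0.0479) = 78.2655
P₀ = V_3/(1+r)^3 = 78.2655/(1+0.1413)^3 = 52.6467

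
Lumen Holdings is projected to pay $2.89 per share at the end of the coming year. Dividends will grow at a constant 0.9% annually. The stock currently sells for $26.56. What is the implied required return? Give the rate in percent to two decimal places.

11.78%

Rearranging the constant-growth DDM: r = D₁/P₀ + g.
r = 2.8900 / 26.56 + 0.009 = 0.10881 + 0.009 = 0.11781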